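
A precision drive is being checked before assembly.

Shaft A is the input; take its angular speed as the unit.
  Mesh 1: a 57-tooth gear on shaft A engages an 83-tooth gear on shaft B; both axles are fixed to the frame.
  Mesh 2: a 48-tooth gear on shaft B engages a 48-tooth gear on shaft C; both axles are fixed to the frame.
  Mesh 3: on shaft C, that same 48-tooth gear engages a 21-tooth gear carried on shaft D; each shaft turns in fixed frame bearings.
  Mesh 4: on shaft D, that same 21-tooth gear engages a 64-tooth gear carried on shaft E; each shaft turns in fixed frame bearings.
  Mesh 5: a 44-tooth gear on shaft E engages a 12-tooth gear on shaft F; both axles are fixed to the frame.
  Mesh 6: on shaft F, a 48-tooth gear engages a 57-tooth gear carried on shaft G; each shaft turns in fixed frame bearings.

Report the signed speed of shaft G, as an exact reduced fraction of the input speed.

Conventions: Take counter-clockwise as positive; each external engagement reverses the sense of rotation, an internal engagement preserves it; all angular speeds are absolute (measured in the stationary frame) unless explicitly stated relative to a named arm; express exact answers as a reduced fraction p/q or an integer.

6-mesh fixed-axis compound train (all bearings frame-fixed)
mesh 1 [57T→83T]: |ω|/ω_in = 1×57/83 = 57/83, sense flips to −
mesh 2 [48T→48T]: |ω|/ω_in = (57/83)×48/48 = 57/83, sense flips to +
mesh 3 [48T→21T]: |ω|/ω_in = (57/83)×48/21 = 912/581, sense flips to −
mesh 4 [21T→64T]: |ω|/ω_in = (912/581)×21/64 = 171/332, sense flips to +
mesh 5 [44T→12T]: |ω|/ω_in = (171/332)×44/12 = 627/332, sense flips to −
mesh 6 [48T→57T]: |ω|/ω_in = (627/332)×48/57 = 132/83, sense flips to +
signed output speed (× input speed) = 132/83

132/83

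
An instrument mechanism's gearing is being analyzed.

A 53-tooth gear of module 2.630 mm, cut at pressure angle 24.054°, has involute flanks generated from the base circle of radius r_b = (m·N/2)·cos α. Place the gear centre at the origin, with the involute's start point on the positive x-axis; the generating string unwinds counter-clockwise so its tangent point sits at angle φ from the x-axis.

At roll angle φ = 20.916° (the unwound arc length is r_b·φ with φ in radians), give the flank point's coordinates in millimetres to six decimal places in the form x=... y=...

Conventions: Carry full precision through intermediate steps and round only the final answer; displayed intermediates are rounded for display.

topology: single-mesh involute geometry — m = 2.630, N = 53
pitch radius r_p = m·N/2 = 2.630·53/2 = 69.695000
base radius r_b = r_p·cos α = 69.695000·cos 24.054° = 63.642805
roll angle φ = 20.916° = 0.36505307 rad
x = r_b·(cos φ + φ·sin φ) = 67.743206
y = r_b·(sin φ − φ·cos φ) = 1.018351

x=67.743206 y=1.018351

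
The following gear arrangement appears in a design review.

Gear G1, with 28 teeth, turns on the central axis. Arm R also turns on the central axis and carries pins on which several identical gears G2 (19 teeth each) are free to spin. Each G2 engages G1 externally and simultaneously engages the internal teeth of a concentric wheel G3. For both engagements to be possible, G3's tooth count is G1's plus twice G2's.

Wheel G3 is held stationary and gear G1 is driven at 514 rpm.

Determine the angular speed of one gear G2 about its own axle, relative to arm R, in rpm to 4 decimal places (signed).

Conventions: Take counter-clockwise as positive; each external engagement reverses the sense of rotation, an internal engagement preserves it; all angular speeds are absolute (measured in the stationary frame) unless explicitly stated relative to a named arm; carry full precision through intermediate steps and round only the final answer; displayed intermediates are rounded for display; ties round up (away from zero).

recognized (axles ride arm R): planetary set, 28/19/66 teeth
normalise by the input: solve with ω_sun = 1, then scale by 514 rpm
ring teeth: 28 + 2·19 = 66
28(ω_sun−ω_arm) = −66(ω_ring−ω_arm),  ω_ring = 0, ω_sun = 1
28(1−ω_arm) = −66(0−ω_arm)  ⇒  94·ω_arm = 28  ⇒  ω_arm = 14/47
sun–planet mesh: 28·(1−14/47) = −19·(ω_p−ω_arm)  ⇒  ω_p−ω_arm = -924/893
scale: ω_p−ω_arm = -924/893 × 514 rpm = -531.8432 rpm

-531.8432 rpm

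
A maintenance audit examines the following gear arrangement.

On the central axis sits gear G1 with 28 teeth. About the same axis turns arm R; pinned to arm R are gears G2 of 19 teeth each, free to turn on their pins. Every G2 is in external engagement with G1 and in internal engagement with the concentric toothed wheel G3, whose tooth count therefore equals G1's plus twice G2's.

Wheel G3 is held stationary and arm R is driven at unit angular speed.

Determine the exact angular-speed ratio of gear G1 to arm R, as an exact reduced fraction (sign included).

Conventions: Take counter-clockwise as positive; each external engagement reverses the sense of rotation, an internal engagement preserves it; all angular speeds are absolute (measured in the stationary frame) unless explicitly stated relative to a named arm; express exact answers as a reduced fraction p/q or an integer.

recognized (axles ride arm R): planetary set, 28/19/66 teeth
ring teeth: 28 + 2·19 = 66
28(ω_sun−ω_arm) = −66(ω_ring−ω_arm),  ω_ring = 0, ω_arm = 1
ω_sun = 1 − (66/28)(0−1) = 47/14
ω_out/ω_in = 47/14

47/14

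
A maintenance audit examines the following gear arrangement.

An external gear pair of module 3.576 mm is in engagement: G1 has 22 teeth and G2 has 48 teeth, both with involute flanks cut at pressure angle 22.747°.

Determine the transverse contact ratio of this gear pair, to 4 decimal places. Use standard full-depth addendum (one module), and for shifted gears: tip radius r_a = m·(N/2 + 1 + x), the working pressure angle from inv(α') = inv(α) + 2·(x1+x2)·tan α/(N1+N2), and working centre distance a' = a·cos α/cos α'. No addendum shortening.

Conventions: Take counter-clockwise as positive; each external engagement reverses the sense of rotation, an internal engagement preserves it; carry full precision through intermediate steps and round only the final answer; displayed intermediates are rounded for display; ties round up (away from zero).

1.5535

class = single-mesh tooth geometry [involute pair 22T × 48T, m = 3.576]
base radii: r_b1 = 36.276494, r_b2 = 79.148714
tip radii: r_a1 = 42.912000, r_a2 = 89.400000
no profile shift: α' = α, a' = a
action lengths: √(r_a1²−r_b1²) = 22.922821, √(r_a2²−r_b2²) = 41.567308
base pitch p_b = π·m·cos α = 10.360542
CR = (22.922821 + 41.567308 − 125.160000·sin 22.74700°)/10.360542 = 1.553531
contact ratio ≈ 1.5535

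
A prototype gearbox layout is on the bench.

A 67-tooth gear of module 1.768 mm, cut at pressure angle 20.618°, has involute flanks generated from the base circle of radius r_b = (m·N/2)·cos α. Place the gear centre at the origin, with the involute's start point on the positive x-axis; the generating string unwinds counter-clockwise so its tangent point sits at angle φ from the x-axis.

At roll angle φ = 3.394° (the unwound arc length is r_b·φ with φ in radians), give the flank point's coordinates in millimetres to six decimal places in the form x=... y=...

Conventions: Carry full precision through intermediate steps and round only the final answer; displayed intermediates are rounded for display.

x=55.531558 y=0.003839

topology: single-mesh involute geometry — m = 1.768, N = 67
pitch radius r_p = m·N/2 = 1.768·67/2 = 59.228000
base radius r_b = r_p·cos α = 59.228000·cos 20.618° = 55.434385
roll angle φ = 3.394° = 0.05923647 rad
x = r_b·(cos φ + φ·sin φ) = 55.531558
y = r_b·(sin φ − φ·cos φ) = 0.003839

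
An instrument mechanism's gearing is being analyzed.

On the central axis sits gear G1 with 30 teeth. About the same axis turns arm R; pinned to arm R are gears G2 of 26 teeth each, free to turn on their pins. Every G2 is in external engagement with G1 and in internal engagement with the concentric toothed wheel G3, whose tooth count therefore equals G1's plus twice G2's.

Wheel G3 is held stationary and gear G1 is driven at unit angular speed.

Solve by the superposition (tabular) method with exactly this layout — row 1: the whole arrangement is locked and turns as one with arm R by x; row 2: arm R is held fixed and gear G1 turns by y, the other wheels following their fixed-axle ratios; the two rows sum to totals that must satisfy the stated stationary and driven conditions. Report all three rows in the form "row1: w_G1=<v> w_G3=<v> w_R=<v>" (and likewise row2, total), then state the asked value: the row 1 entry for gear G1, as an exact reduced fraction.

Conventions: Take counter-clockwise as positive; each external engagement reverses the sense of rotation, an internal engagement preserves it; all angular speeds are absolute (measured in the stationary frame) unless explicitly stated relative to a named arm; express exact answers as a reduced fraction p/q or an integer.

row1: w_G1=15/56 w_G3=15/56 w_R=15/56
row2: w_G1=41/56 w_G3=-15/56 w_R=0
total: w_G1=1 w_G3=0 w_R=15/56
asked value: 15/56

planetary set (30T centre, 26T on arm, 82T internal) — Willis relation
row 1 (train locked, turned with arm): all members turn x
superposition row 2 [arm held]: sun y, ring −(30/82)·y, arm 0
boundary: total ω_ring = x − (30/82)·y = 0 and total ω_sun = x + y = 1  ⇒  y = 41/56, x = 15/56
row 2 ring = −(30/82)·41/56 = -15/56
totals (row 1 + row 2): sun 15/56 + 41/56 = 1, ring 15/56 + (-15/56) = 0, arm 15/56 + 0 = 15/56
asked cell (row1, sun) = 15/56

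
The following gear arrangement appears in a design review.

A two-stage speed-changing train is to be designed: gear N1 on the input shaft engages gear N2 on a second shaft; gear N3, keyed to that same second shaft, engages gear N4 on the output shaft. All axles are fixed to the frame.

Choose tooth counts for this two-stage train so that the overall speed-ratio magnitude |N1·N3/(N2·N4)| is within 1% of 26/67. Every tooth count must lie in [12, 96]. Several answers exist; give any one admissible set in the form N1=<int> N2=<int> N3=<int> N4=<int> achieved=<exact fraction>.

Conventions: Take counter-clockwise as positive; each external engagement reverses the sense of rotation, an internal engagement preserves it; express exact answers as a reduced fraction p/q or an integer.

topology: fixed-axis compound train — 2 stages, target 26/67
target = 26/67 in lowest terms: an exact hit needs N1·N3 = k·26 and N2·N4 = k·67 for one integer k, every count in [12, 96]; additionally prefer no 1:1 stage (N1 ≠ N2, N3 ≠ N4)
k = 1…11: no 1:1-free in-range split of k·26 and k·67 into factor pairs; take k = 12
k = 12: N1·N3 = 312 = 12·26, N2·N4 = 804 = 67·12
achieved = 12·26/(67·12) = 26/67; |achieved − target| = 0 ≤ 13/3350 ✓

N1=12 N2=67 N3=26 N4=12 achieved=26/67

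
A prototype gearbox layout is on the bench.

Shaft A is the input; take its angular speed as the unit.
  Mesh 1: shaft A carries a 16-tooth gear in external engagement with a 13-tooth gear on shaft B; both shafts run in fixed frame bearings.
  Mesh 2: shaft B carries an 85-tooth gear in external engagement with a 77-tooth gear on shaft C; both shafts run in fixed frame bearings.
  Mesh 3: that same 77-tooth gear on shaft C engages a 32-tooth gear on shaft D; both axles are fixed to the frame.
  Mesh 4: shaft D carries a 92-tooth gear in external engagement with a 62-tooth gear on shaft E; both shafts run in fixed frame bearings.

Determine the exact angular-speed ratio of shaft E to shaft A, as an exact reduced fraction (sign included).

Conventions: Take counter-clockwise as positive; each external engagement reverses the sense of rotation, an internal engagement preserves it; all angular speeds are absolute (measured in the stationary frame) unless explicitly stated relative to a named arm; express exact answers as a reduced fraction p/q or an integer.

class = fixed-axis compound train [4 meshes; 4 ratios multiply, 4 sense flips]
mesh 1 [16T→13T]: running ratio 16/13, sense −
mesh 2 [85T→77T]: running ratio 1360/1001, sense +
mesh 3 [77T→32T]: running ratio 85/26, sense −
mesh 4 [92T→62T]: running ratio 1955/403, sense +
ω_out/ω_in = 1955/403

1955/403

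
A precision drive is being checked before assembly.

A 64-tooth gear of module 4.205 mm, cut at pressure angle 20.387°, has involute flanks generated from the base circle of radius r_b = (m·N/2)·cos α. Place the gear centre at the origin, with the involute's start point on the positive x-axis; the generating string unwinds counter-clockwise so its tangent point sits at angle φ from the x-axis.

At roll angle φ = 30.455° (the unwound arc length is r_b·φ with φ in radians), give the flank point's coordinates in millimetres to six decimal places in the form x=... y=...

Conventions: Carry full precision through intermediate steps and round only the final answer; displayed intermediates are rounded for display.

x=142.710592 y=6.137468

class = single-mesh tooth geometry [base-circle involute, m = 4.205, 64T]
pitch radius r_p = m·N/2 = 4.205·64/2 = 134.560000
base radius r_b = r_p·cos α = 134.560000·cos 20.387° = 126.131303
roll angle φ = 30.455° = 0.53154002 rad
x = r_b·(cos φ + φ·sin φ) = 142.710592
y = r_b·(sin φ − φ·cos φ) = 6.137468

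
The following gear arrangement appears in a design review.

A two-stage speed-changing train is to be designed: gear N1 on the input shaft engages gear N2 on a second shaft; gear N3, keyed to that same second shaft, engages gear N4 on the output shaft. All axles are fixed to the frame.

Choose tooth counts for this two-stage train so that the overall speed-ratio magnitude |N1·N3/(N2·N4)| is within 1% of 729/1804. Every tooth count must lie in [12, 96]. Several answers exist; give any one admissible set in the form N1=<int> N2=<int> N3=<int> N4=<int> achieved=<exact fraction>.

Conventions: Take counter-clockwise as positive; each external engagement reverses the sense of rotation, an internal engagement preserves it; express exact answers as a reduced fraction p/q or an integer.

design class (target 729/1804): fixed-axis compound train
target = 729/1804 in lowest terms: an exact hit needs N1·N3 = k·729 and N2·N4 = k·1804 for one integer k, every count in [12, 96]; additionally prefer no 1:1 stage (N1 ≠ N2, N3 ≠ N4)
k = 1: N1·N3 = 729 = 27·27, N2·N4 = 1804 = 22·82
achieved = 27·27/(22·82) = 729/1804; |achieved − target| = 0 ≤ 729/180400 ✓

N1=27 N2=22 N3=27 N4=82 achieved=729/1804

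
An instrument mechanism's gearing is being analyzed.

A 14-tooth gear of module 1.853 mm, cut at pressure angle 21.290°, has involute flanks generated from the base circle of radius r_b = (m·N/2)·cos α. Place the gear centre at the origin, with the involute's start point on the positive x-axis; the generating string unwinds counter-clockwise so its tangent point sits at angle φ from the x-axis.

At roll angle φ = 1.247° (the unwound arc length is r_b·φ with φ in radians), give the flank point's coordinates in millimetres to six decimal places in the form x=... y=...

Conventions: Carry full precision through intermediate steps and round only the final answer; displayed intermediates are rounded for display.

recognized (one wheel, involute flank): single-mesh tooth geometry, m = 1.853, N = 14
pitch radius r_p = m·N/2 = 1.853·14/2 = 12.971000
base radius r_b = r_p·cos α = 12.971000·cos 21.290° = 12.085789
roll angle φ = 1.247° = 0.02176426 rad
x = r_b·(cos φ + φ·sin φ) = 12.088651
y = r_b·(sin φ − φ·cos φ) = 0.000042

x=12.088651 y=0.000042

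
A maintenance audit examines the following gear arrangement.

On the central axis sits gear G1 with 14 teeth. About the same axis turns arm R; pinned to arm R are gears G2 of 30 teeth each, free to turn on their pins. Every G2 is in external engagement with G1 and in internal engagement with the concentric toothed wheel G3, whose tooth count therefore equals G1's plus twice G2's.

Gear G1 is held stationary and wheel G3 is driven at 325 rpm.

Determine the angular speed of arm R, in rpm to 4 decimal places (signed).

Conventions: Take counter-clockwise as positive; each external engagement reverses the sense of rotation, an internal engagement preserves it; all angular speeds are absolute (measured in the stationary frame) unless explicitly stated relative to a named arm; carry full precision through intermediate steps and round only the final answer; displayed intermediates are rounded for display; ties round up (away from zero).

+273.2955 rpm

planetary set (14T centre, 30T on arm, 74T internal) — Willis relation
normalise by the input: solve with ω_ring = 1, then scale by 325 rpm
ring teeth: 14 + 2·30 = 74
14(ω_sun−ω_arm) = −74(ω_ring−ω_arm),  ω_sun = 0, ω_ring = 1
14(0−ω_arm) = −74(1−ω_arm)  ⇒  88·ω_arm = 74  ⇒  ω_arm = 37/44
scale: ω_arm = 37/44 × 325 rpm = +273.2955 rpm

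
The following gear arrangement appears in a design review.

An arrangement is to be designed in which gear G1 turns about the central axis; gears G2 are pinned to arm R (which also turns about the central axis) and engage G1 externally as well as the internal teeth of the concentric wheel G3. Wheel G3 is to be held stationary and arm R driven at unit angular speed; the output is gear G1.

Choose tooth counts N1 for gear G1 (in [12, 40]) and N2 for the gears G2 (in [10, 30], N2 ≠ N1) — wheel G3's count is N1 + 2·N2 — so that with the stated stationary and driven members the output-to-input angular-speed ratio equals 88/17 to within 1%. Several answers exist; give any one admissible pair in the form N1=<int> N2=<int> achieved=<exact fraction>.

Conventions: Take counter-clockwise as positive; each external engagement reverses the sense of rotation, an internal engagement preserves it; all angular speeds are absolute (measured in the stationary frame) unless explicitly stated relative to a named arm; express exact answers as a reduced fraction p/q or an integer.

N1=17 N2=27 achieved=88/17

class = planetary set [ratio 88/17 wanted; Willis about the carrier]
Willis with ω_ring = 0: ω_sun/ω_arm = (N1+N3)/N1; set equal to 88/17  ⇒  N3/N1 = 88/17 − 1 = 71/17
N3 = N1 + 2·N2  ⇒  N2/N1 = (N3/N1 − 1)/2 = (71/17 − 1)/2 = 27/17
smallest multiple with N1 ≥ 12 and N2 ≥ 10: k = 1  ⇒  N1 = 1·17 = 17, N2 = 1·27 = 27 (N1 ≤ 40, N2 ≤ 30, N2 ≠ N1 ✓), N3 = 17 + 2·27 = 71
check: (N1+N3)/N1 with N1 = 17, N3 = 71 gives 88/17; |achieved − target| = 0 ≤ 22/425 ✓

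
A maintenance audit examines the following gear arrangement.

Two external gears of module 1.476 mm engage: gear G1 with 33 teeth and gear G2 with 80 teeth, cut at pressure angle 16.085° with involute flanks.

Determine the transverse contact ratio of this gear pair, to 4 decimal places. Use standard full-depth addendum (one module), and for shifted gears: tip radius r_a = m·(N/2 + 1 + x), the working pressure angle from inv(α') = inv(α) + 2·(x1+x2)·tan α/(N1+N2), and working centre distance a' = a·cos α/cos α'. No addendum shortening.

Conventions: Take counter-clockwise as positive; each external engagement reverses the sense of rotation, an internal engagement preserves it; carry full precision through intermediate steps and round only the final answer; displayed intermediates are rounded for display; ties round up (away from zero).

1.9983

recognized (one external pair, fixed centres): single-mesh tooth geometry, m = 1.476, N1 = 33, N2 = 80
base radii: r_b1 = 23.400583, r_b2 = 56.728686
tip radii: r_a1 = 25.830000, r_a2 = 60.516000
no profile shift: α' = α, a' = a
action lengths: √(r_a1²−r_b1²) = 10.936253, √(r_a2²−r_b2²) = 21.072315
base pitch p_b = π·m·cos α = 4.455461
CR = (10.936253 + 21.072315 − 83.394000·sin 16.08500°)/4.455461 = 1.998260
contact ratio ≈ 1.9983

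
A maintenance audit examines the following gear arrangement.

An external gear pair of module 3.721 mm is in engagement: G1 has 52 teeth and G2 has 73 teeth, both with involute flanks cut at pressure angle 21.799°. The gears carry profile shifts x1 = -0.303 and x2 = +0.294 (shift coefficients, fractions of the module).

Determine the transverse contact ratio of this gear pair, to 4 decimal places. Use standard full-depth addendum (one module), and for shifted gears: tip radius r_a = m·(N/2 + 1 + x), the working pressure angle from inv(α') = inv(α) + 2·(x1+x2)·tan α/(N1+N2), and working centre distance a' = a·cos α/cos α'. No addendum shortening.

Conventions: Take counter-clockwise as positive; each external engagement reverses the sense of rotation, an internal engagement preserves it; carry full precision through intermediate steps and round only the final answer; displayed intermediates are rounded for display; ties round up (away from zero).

1.6947

recognized (one external pair, fixed centres): single-mesh tooth geometry, m = 3.721, N1 = 52, N2 = 73
base radii: r_b1 = 89.827917, r_b2 = 126.104576
tip radii: r_a1 = 99.339537, r_a2 = 140.631474
inv(α') = inv(21.799°) + 2·(-0.303+0.294)·tan α/(52+73) = 0.01942930  ⇒  α' = 21.77835°
a' = a·cos α / cos α' = 232.5625·cos 21.799°/cos 21.77835° = 232.528996
action lengths: √(r_a1²−r_b1²) = 42.418026, √(r_a2²−r_b2²) = 62.248273
base pitch p_b = π·m·cos α = 10.853951
CR = (42.418026 + 62.248273 − 232.528996·sin 21.77835°)/10.853951 = 1.694692
contact ratio ≈ 1.6947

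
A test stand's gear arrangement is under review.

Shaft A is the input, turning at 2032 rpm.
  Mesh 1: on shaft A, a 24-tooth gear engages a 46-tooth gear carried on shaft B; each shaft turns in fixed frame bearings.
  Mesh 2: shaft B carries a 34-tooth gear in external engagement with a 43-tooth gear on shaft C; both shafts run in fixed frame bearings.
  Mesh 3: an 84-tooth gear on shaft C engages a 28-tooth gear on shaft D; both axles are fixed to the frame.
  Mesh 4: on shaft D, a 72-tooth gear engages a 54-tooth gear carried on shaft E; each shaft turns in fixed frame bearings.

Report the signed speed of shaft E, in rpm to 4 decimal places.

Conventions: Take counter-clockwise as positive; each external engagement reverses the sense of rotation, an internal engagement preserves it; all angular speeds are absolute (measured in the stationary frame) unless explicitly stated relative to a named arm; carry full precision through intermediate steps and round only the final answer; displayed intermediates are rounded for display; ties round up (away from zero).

4-mesh fixed-axis compound train (all bearings frame-fixed)
mesh 1 [24T→46T]: ω = 2032.0000×24/46 = 1060.1739 rpm, sense flips to −
mesh 2 [34T→43T]: ω = 1060.1739×34/43 = 838.2770 rpm, sense flips to +
mesh 3 [84T→28T]: ω = 838.2770×84/28 = 2514.8311 rpm, sense flips to −
mesh 4 [72T→54T]: ω = 2514.8311×72/54 = 3353.1082 rpm, sense flips to +
signed output speed = +3353.1082 rpm

+3353.1082 rpm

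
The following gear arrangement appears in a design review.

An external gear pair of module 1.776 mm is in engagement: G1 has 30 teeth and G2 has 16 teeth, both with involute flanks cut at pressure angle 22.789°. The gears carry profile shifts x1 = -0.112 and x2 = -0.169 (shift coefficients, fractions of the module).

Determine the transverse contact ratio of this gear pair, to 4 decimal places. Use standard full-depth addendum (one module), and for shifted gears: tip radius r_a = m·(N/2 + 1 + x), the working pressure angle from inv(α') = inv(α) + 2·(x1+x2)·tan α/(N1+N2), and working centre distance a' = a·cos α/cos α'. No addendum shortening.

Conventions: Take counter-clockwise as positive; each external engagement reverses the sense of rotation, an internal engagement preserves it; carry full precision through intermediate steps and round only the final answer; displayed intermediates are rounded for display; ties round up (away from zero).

1.5721

single-mesh involute tooth geometry (30T engaging 16T at module 1.776)
base radii: r_b1 = 24.560416, r_b2 = 13.098888
tip radii: r_a1 = 28.217088, r_a2 = 15.683856
inv(α') = inv(22.789°) + 2·(-0.112-0.169)·tan α/(30+16) = 0.01725936  ⇒  α' = 20.96668°
a' = a·cos α / cos α' = 40.8480·cos 22.789°/cos 20.96668° = 40.329580
action lengths: √(r_a1²−r_b1²) = 13.892085, √(r_a2²−r_b2²) = 8.625686
base pitch p_b = π·m·cos α = 5.143921
CR = (13.892085 + 8.625686 − 40.329580·sin 20.96668°)/5.143921 = 1.572115
contact ratio ≈ 1.5721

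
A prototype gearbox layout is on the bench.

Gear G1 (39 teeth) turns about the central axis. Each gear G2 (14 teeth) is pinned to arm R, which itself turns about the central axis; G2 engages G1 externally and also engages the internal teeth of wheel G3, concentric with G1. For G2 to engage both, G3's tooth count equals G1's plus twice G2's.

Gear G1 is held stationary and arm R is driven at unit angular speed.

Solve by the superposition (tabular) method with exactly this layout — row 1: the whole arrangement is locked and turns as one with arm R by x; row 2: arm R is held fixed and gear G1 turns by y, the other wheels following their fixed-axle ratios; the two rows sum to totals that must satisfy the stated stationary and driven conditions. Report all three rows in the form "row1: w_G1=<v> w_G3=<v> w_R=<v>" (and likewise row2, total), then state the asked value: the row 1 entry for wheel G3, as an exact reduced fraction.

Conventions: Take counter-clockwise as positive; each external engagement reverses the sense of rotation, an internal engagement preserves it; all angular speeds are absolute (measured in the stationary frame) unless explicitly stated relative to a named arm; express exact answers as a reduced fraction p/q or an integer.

recognized (axles ride arm R): planetary set, 39/14/67 teeth
row 1 (train locked, turned with arm): all members turn x
row 2 — arm fixed, fixed-axis ratios: sun y, ring −(39/67)·y, arm 0
boundary: total ω_sun = x + y = 0 and total ω_arm = x = 1  ⇒  y = -1, x = 1
row 2 ring = −(39/67)·(-1) = 39/67
totals (row 1 + row 2): sun 1 + (-1) = 0, ring 1 + 39/67 = 106/67, arm 1 + 0 = 1
asked cell (row1, ring) = 1

row1: w_G1=1 w_G3=1 w_R=1
row2: w_G1=-1 w_G3=39/67 w_R=0
total: w_G1=0 w_G3=106/67 w_R=1
asked value: 1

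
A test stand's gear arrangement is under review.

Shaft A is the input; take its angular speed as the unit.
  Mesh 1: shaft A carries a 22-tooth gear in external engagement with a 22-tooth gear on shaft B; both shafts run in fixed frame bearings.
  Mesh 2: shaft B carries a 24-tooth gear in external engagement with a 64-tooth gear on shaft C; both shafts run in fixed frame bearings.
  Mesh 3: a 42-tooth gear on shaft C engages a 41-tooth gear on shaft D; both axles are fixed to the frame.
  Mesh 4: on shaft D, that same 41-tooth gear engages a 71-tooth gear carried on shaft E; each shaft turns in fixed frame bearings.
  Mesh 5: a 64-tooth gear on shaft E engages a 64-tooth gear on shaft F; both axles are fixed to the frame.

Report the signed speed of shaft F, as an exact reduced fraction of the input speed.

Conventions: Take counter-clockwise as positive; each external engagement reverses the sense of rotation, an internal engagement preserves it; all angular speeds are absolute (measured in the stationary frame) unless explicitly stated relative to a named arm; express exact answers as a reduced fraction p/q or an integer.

5-mesh fixed-axis compound train (all bearings frame-fixed)
mesh 1 [22T→22T]: |ω|/ω_in = 1×22/22 = 1, sense flips to −
mesh 2 [24T→64T]: |ω|/ω_in = 1×24/64 = 3/8, sense flips to +
mesh 3 [42T→41T]: |ω|/ω_in = (3/8)×42/41 = 63/164, sense flips to −
mesh 4 [41T→71T]: |ω|/ω_in = (63/164)×41/71 = 63/284, sense flips to +
mesh 5 [64T→64T]: |ω|/ω_in = (63/284)×64/64 = 63/284, sense flips to −
signed output speed (× input speed) = -63/284

-63/284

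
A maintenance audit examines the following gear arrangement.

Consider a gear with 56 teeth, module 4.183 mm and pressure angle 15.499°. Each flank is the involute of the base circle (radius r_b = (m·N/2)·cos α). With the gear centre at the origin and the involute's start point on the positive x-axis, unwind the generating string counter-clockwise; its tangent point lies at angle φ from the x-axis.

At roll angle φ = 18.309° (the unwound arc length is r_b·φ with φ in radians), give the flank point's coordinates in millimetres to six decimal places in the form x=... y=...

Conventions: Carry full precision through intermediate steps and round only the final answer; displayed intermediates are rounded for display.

x=118.481045 y=1.215128

recognized (one wheel, involute flank): single-mesh tooth geometry, m = 4.183, N = 56
pitch radius r_p = m·N/2 = 4.183·56/2 = 117.124000
base radius r_b = r_p·cos α = 117.124000·cos 15.499° = 112.864799
roll angle φ = 18.309° = 0.31955233 rad
x = r_b·(cos φ + φ·sin φ) = 118.481045
y = r_b·(sin φ − φ·cos φ) = 1.215128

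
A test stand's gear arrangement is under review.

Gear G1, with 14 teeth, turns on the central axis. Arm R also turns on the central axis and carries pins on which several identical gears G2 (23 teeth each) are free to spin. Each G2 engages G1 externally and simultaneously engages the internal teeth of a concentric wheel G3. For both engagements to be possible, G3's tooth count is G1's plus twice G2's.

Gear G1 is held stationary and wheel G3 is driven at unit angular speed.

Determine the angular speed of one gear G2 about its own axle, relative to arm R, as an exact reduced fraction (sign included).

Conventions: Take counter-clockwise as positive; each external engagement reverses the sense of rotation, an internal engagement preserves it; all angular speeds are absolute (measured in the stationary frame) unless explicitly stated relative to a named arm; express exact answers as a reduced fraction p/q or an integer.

420/851

planetary set (14T centre, 23T on arm, 60T internal) — Willis relation
ring teeth: 14 + 2·23 = 60
14(ω_sun−ω_arm) = −60(ω_ring−ω_arm),  ω_sun = 0, ω_ring = 1
14(0−ω_arm) = −60(1−ω_arm)  ⇒  74·ω_arm = 60  ⇒  ω_arm = 30/37
sun–planet mesh: 14·(0−30/37) = −23·(ω_p−ω_arm)  ⇒  ω_p−ω_arm = 420/851
exact speed ratio = 420/851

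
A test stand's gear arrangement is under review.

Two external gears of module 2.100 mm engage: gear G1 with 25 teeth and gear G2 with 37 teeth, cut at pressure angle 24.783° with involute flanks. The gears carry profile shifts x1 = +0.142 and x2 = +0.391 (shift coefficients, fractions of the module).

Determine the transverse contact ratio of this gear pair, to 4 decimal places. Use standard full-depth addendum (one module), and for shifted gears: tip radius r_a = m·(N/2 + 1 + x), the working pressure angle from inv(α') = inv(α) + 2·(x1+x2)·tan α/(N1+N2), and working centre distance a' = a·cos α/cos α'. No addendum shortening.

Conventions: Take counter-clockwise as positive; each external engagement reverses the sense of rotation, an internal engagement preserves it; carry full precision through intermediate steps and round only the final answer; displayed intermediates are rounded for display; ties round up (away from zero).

class = single-mesh tooth geometry [involute pair 25T × 37T, m = 2.100]
base radii: r_b1 = 23.832425, r_b2 = 35.271989
tip radii: r_a1 = 28.648200, r_a2 = 41.771100
inv(α') = inv(24.783°) + 2·(+0.142+0.391)·tan α/(25+37) = 0.03709826  ⇒  α' = 26.73473°
a' = a·cos α / cos α' = 65.1000·cos 24.783°/cos 26.73473° = 66.179027
action lengths: √(r_a1²−r_b1²) = 15.897638, √(r_a2²−r_b2²) = 22.376586
base pitch p_b = π·m·cos α = 5.989742
CR = (15.897638 + 22.376586 − 66.179027·sin 26.73473°)/5.989742 = 1.419577
contact ratio ≈ 1.4196

1.4196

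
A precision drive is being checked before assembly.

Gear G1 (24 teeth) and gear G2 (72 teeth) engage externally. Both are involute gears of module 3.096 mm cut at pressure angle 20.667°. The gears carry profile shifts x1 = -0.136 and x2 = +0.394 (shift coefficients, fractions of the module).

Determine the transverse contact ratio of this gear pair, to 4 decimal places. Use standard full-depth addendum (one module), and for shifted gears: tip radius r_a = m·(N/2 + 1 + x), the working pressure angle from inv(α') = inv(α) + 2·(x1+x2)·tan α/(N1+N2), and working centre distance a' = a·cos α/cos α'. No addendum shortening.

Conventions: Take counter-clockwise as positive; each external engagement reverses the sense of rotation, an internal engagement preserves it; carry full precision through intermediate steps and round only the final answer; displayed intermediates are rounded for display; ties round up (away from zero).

recognized (one external pair, fixed centres): single-mesh tooth geometry, m = 3.096, N1 = 24, N2 = 72
base radii: r_b1 = 34.761175, r_b2 = 104.283524
tip radii: r_a1 = 39.826944, r_a2 = 115.771824
inv(α') = inv(20.667°) + 2·(-0.136+0.394)·tan α/(24+72) = 0.01853077  ⇒  α' = 21.45042°
a' = a·cos α / cos α' = 148.6080·cos 20.667°/cos 21.45042° = 149.392466
action lengths: √(r_a1²−r_b1²) = 19.438267, √(r_a2²−r_b2²) = 50.279836
base pitch p_b = π·m·cos α = 9.100454
CR = (19.438267 + 50.279836 − 149.392466·sin 21.45042°)/9.100454 = 1.657705
contact ratio ≈ 1.6577

1.6577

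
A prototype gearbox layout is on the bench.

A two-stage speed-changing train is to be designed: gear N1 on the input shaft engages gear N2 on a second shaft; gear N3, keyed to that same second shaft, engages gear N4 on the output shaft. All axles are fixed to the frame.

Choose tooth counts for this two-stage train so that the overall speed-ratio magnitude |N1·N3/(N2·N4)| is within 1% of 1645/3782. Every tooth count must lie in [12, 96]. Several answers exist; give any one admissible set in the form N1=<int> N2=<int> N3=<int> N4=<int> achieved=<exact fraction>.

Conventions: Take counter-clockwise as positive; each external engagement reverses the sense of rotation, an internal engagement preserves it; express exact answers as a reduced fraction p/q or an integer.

N1=35 N2=61 N3=47 N4=62 achieved=1645/3782

topology: fixed-axis compound train — 2 stages, target 1645/3782
target = 1645/3782 in lowest terms: an exact hit needs N1·N3 = k·1645 and N2·N4 = k·3782 for one integer k, every count in [12, 96]; additionally prefer no 1:1 stage (N1 ≠ N2, N3 ≠ N4)
k = 1: N1·N3 = 1645 = 35·47, N2·N4 = 3782 = 61·62
achieved = 35·47/(61·62) = 1645/3782; |achieved − target| = 0 ≤ 329/75640 ✓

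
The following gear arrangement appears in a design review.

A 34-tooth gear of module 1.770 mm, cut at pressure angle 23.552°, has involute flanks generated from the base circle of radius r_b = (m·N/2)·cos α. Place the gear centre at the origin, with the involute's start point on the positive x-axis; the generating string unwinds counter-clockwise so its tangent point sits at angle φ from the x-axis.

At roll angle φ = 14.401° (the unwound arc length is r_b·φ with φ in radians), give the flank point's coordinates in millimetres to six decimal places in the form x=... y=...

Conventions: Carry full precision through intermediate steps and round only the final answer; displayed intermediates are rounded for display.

x=28.441006 y=0.145074

topology: single-mesh involute geometry — m = 1.770, N = 34
pitch radius r_p = m·N/2 = 1.770·34/2 = 30.090000
base radius r_b = r_p·cos α = 30.090000·cos 23.552° = 27.583437
roll angle φ = 14.401° = 0.25134487 rad
x = r_b·(cos φ + φ·sin φ) = 28.441006
y = r_b·(sin φ − φ·cos φ) = 0.145074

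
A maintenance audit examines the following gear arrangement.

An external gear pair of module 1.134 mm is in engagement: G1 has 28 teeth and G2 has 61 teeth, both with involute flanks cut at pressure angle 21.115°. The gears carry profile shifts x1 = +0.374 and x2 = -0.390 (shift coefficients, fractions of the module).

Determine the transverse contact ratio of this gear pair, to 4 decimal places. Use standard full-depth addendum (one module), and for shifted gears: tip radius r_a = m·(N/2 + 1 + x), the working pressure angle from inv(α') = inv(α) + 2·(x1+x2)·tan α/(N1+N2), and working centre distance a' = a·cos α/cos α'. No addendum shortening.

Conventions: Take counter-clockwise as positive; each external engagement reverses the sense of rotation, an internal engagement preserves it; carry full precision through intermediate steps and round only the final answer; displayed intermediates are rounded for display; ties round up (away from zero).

class = single-mesh tooth geometry [involute pair 28T × 61T, m = 1.134]
base radii: r_b1 = 14.810074, r_b2 = 32.264803
tip radii: r_a1 = 17.434116, r_a2 = 35.278740
inv(α') = inv(21.115°) + 2·(+0.374-0.390)·tan α/(28+61) = 0.01750358  ⇒  α' = 21.06151°
a' = a·cos α / cos α' = 50.4630·cos 21.115°/cos 21.06151° = 50.444834
action lengths: √(r_a1²−r_b1²) = 9.198376, √(r_a2²−r_b2²) = 14.267865
base pitch p_b = π·m·cos α = 3.323373
CR = (9.198376 + 14.267865 − 50.444834·sin 21.06151°)/3.323373 = 1.606165
contact ratio ≈ 1.6062

1.6062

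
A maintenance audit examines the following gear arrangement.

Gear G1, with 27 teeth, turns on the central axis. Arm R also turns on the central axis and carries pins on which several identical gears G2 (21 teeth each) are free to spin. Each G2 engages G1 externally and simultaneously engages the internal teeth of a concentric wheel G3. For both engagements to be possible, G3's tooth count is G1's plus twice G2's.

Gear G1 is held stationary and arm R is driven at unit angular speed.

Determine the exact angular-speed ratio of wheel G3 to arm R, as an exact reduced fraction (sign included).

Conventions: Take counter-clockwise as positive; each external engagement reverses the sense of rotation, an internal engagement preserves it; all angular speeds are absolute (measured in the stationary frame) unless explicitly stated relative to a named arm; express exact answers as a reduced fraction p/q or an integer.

32/23

topology: planetary set — G1 27T / G2 21T / G3 69T, arm = carrier (Willis)
ring teeth: 27 + 2·21 = 69
27(ω_sun−ω_arm) = −69(ω_ring−ω_arm),  ω_sun = 0, ω_arm = 1
ω_ring = 1 − (27/69)(0−1) = 32/23
ω_out/ω_in = 32/23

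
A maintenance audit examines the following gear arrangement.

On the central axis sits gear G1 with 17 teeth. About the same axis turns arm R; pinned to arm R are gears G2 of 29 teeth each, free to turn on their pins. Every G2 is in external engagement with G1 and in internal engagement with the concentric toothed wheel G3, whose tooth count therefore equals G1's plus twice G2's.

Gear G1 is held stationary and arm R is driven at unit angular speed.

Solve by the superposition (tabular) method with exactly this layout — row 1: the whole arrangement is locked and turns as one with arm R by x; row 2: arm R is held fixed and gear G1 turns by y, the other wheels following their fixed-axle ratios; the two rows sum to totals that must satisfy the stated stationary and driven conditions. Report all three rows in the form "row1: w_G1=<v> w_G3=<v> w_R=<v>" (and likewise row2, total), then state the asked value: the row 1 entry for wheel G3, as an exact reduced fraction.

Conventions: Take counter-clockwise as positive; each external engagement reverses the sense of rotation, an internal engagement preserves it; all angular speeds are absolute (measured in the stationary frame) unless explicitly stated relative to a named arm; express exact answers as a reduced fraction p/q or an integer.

recognized (axles ride arm R): planetary set, 17/29/75 teeth
row 1 — lock + rotate with arm: ω_sun = ω_ring = ω_arm = x
row 2: sun turns y, ring = −(17/75)·y, arm 0
boundary: total ω_sun = x + y = 0 and total ω_arm = x = 1  ⇒  y = -1, x = 1
row 2 ring = −(17/75)·(-1) = 17/75
totals (row 1 + row 2): sun 1 + (-1) = 0, ring 1 + 17/75 = 92/75, arm 1 + 0 = 1
asked cell (row1, ring) = 1

row1: w_G1=1 w_G3=1 w_R=1
row2: w_G1=-1 w_G3=17/75 w_R=0
total: w_G1=0 w_G3=92/75 w_R=1
asked value: 1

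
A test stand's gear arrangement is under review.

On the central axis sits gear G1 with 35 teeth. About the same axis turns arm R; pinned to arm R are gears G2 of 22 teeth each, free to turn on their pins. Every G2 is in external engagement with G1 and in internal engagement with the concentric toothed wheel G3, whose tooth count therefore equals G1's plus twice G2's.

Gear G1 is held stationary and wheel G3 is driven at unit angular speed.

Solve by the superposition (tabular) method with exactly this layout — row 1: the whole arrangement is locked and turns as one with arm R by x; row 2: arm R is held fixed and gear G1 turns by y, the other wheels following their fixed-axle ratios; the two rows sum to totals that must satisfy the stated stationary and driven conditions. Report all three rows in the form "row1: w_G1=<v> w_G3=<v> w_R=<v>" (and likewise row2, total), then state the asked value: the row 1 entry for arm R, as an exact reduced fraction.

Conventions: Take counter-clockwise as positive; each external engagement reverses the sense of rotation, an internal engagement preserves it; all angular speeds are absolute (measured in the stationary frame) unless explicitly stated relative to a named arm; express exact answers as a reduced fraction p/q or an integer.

row1: w_G1=79/114 w_G3=79/114 w_R=79/114
row2: w_G1=-79/114 w_G3=35/114 w_R=0
total: w_G1=0 w_G3=1 w_R=79/114
asked value: 79/114

class = planetary set [G3 = 35+2·22 = 79; Willis about the carrier]
row 1: whole set turns with the arm by x
row 2 (arm held, sun turns y): ω_ring = −(35/79)·y, ω_arm = 0
boundary: total ω_sun = x + y = 0 and total ω_ring = x − (35/79)·y = 1  ⇒  y = -79/114, x = 79/114
row 2 ring = −(35/79)·(-79/114) = 35/114
totals (row 1 + row 2): sun 79/114 + (-79/114) = 0, ring 79/114 + 35/114 = 1, arm 79/114 + 0 = 79/114
asked cell (row1, arm) = 79/114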